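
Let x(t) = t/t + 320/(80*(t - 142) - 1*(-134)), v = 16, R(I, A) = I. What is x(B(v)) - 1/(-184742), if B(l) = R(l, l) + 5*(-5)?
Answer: 1073911219/1103463966 ≈ 0.97322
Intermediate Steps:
B(l) = -25 + l (B(l) = l + 5*(-5) = l - 25 = -25 + l)
x(t) = 1 + 320/(-11226 + 80*t) (x(t) = 1 + 320/(80*(-142 + t) + 134) = 1 + 320/((-11360 + 80*t) + 134) = 1 + 320/(-11226 + 80*t))
x(B(v)) - 1/(-184742) = (-5453 + 40*(-25 + 16))/(-5613 + 40*(-25 + 16)) - 1/(-184742) = (-5453 + 40*(-9))/(-5613 + 40*(-9)) - 1*(-1/184742) = (-5453 - 360)/(-5613 - 360) + 1/184742 = -5813/(-5973) + 1/184742 = -1/5973*(-5813) + 1/184742 = 5813/5973 + 1/184742 = 1073911219/1103463966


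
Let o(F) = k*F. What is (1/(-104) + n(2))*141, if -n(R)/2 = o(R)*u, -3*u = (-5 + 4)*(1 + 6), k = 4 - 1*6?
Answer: 273587/104 ≈ 2630.6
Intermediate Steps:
k = -2 (k = 4 - 6 = -2)
u = 7/3 (u = -(-5 + 4)*(1 + 6)/3 = -(-1)*7/3 = -⅓*(-7) = 7/3 ≈ 2.3333)
o(F) = -2*F
n(R) = 28*R/3 (n(R) = -2*(-2*R)*7/3 = -(-28)*R/3 = 28*R/3)
(1/(-104) + n(2))*141 = (1/(-104) + (28/3)*2)*141 = (-1/104 + 56/3)*141 = (5821/312)*141 = 273587/104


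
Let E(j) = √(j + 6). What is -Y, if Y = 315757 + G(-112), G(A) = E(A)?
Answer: -315757 - I*√106 ≈ -3.1576e+5 - 10.296*I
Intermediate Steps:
E(j) = √(6 + j)
G(A) = √(6 + A)
Y = 315757 + I*√106 (Y = 315757 + √(6 - 112) = 315757 + √(-106) = 315757 + I*√106 ≈ 3.1576e+5 + 10.296*I)
-Y = -(315757 + I*√106) = -315757 - I*√106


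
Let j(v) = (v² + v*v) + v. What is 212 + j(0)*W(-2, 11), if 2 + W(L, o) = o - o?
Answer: 212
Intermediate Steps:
W(L, o) = -2 (W(L, o) = -2 + (o - o) = -2 + 0 = -2)
j(v) = v + 2*v² (j(v) = (v² + v²) + v = 2*v² + v = v + 2*v²)
212 + j(0)*W(-2, 11) = 212 + (0*(1 + 2*0))*(-2) = 212 + (0*(1 + 0))*(-2) = 212 + (0*1)*(-2) = 212 + 0*(-2) = 212 + 0 = 212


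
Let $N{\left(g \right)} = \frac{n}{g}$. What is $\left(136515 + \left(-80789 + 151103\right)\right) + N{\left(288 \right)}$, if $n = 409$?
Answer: $\frac{59567161}{288} \approx 2.0683 \cdot 10^{5}$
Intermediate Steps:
$N{\left(g \right)} = \frac{409}{g}$
$\left(136515 + \left(-80789 + 151103\right)\right) + N{\left(288 \right)} = \left(136515 + \left(-80789 + 151103\right)\right) + \frac{409}{288} = \left(136515 + 70314\right) + 409 \cdot \frac{1}{288} = 206829 + \frac{409}{288} = \frac{59567161}{288}$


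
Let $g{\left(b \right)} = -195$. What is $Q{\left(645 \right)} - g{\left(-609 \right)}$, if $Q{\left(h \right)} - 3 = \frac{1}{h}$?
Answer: $\frac{127711}{645} \approx 198.0$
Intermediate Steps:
$Q{\left(h \right)} = 3 + \frac{1}{h}$
$Q{\left(645 \right)} - g{\left(-609 \right)} = \left(3 + \frac{1}{645}\right) - -195 = \left(3 + \frac{1}{645}\right) + 195 = \frac{1936}{645} + 195 = \frac{127711}{645}$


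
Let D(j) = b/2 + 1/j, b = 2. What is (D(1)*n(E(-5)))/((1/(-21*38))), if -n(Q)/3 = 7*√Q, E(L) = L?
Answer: 33516*I*√5 ≈ 74944.0*I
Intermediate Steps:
n(Q) = -21*√Q
D(j) = 1 + 1/j (D(j) = 2/2 + 1/j = 2*(½) + 1/j = 1 + 1/j)
(D(1)*n(E(-5)))/((1/(-21*38))) = (((1 + 1)/1)*(-21*I*√5))/((1/(-21*38))) = ((1*2)*(-21*I*√5))/((-1/21*1/38)) = (2*(-21*I*√5))/(-1/798) = -42*I*√5*(-798) = 33516*I*√5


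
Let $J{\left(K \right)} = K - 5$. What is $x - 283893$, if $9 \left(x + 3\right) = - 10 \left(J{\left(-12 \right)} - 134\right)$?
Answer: $- \frac{2553554}{9} \approx -2.8373 \cdot 10^{5}$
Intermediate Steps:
$J{\left(K \right)} = -5 + K$
$x = \frac{1483}{9}$ ($x = -3 + \frac{\left(-10\right) \left(\left(-5 - 12\right) - 134\right)}{9} = -3 + \frac{\left(-10\right) \left(-17 - 134\right)}{9} = -3 + \frac{\left(-10\right) \left(-151\right)}{9} = -3 + \frac{1}{9} \cdot 1510 = -3 + \frac{1510}{9} = \frac{1483}{9} \approx 164.78$)
$x - 283893 = \frac{1483}{9} - 283893 = - \frac{2553554}{9}$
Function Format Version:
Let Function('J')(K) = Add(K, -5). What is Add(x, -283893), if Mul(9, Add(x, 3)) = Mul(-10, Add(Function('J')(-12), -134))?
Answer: Rational(-2553554, 9) ≈ -2.8373e+5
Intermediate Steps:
Function('J')(K) = Add(-5, K)
x = Rational(1483, 9) (x = Add(-3, Mul(Rational(1, 9), Mul(-10, Add(Add(-5, -12), -134)))) = Add(-3, Mul(Rational(1, 9), Mul(-10, Add(-17, -134)))) = Add(-3, Mul(Rational(1, 9), Mul(-10, -151))) = Add(-3, Mul(Rational(1, 9), 1510)) = Add(-3, Rational(1510, 9)) = Rational(1483, 9) ≈ 164.78)
Add(x, -283893) = Add(Rational(1483, 9), -283893) = Rational(-2553554, 9)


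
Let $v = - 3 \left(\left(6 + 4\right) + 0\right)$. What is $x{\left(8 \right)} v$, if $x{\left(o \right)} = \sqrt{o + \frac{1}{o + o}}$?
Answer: $- \frac{15 \sqrt{129}}{2} \approx -85.184$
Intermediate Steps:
$v = -30$ ($v = - 3 \left(10 + 0\right) = \left(-3\right) 10 = -30$)
$x{\left(o \right)} = \sqrt{o + \frac{1}{2 o}}$
$x{\left(8 \right)} v = \frac{\sqrt{\frac{2}{8} + 4 \cdot 8}}{2} \left(-30\right) = \frac{\sqrt{2 \cdot \frac{1}{8} + 32}}{2} \left(-30\right) = \frac{\sqrt{\frac{1}{4} + 32}}{2} \left(-30\right) = \frac{\sqrt{\frac{129}{4}}}{2} \left(-30\right) = \frac{\frac{1}{2} \sqrt{129}}{2} \left(-30\right) = \frac{\sqrt{129}}{4} \left(-30\right) = - \frac{15 \sqrt{129}}{2}$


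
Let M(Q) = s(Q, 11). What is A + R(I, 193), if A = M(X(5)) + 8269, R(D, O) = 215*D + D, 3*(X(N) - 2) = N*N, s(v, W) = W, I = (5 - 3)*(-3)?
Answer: 6984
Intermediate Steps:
I = -6 (I = 2*(-3) = -6)
X(N) = 2 + N**2/3 (X(N) = 2 + (N*N)/3 = 2 + N**2/3)
M(Q) = 11
R(D, O) = 216*D
A = 8280 (A = 11 + 8269 = 8280)
A + R(I, 193) = 8280 + 216*(-6) = 8280 - 1296 = 6984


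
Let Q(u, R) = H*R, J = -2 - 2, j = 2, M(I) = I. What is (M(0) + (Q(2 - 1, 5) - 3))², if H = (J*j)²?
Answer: 100489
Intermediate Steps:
J = -4
H = 64 (H = (-4*2)² = (-8)² = 64)
Q(u, R) = 64*R
(M(0) + (Q(2 - 1, 5) - 3))² = (0 + (64*5 - 3))² = (0 + (320 - 3))² = (0 + 317)² = 317² = 100489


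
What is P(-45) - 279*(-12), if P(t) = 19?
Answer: 3367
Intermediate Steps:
P(-45) - 279*(-12) = 19 - 279*(-12) = 19 - 1*(-3348) = 19 + 3348 = 3367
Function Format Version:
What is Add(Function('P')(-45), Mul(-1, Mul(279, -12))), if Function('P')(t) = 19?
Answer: 3367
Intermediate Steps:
Add(Function('P')(-45), Mul(-1, Mul(279, -12))) = Add(19, Mul(-1, Mul(279, -12))) = Add(19, Mul(-1, -3348)) = Add(19, 3348) = 3367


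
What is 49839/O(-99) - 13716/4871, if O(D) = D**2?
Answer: 36111751/15913557 ≈ 2.2692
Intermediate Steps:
49839/O(-99) - 13716/4871 = 49839/((-99)**2) - 13716/4871 = 49839/9801 - 13716*1/4871 = 49839*(1/9801) - 13716/4871 = 16613/3267 - 13716/4871 = 36111751/15913557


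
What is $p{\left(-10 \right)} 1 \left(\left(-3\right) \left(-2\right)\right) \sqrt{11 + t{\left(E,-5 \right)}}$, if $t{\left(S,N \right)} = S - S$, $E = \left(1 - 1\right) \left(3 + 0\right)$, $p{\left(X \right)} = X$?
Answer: $- 60 \sqrt{11} \approx -199.0$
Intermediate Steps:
$E = 0$ ($E = 0 \cdot 3 = 0$)
$t{\left(S,N \right)} = 0$
$p{\left(-10 \right)} 1 \left(\left(-3\right) \left(-2\right)\right) \sqrt{11 + t{\left(E,-5 \right)}} = - 10 \cdot 1 \left(\left(-3\right) \left(-2\right)\right) \sqrt{11 + 0} = - 10 \cdot 1 \cdot 6 \sqrt{11} = \left(-10\right) 6 \sqrt{11} = - 60 \sqrt{11}$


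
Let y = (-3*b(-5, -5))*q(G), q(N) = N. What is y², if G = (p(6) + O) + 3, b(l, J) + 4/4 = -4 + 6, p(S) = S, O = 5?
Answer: 1764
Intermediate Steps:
b(l, J) = 1 (b(l, J) = -1 + (-4 + 6) = -1 + 2 = 1)
G = 14 (G = (6 + 5) + 3 = 11 + 3 = 14)
y = -42 (y = -3*1*14 = -3*14 = -42)
y² = (-42)² = 1764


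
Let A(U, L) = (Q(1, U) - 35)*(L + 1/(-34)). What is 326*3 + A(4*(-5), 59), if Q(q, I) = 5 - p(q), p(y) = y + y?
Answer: -15454/17 ≈ -909.06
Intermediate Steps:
p(y) = 2*y
Q(q, I) = 5 - 2*q
A(U, L) = 16/17 - 32*L (A(U, L) = ((5 - 2*1) - 35)*(L + 1/(-34)) = ((5 - 2) - 35)*(L - 1/34) = (3 - 35)*(-1/34 + L) = -32*(-1/34 + L) = 16/17 - 32*L)
326*3 + A(4*(-5), 59) = 326*3 + (16/17 - 32*59) = 978 + (16/17 - 1888) = 978 - 32080/17 = -15454/17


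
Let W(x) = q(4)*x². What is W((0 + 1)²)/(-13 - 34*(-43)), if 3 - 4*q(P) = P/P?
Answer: 1/2898 ≈ 0.00034507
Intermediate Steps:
q(P) = ½ (q(P) = ¾ - P/(4*P) = ¾ - ¼*1 = ¾ - ¼ = ½)
W(x) = x²/2
W((0 + 1)²)/(-13 - 34*(-43)) = (((0 + 1)²)²/2)/(-13 - 34*(-43)) = ((1²)²/2)/(-13 + 1462) = ((½)*1²)/1449 = ((½)*1)*(1/1449) = (½)*(1/1449) = 1/2898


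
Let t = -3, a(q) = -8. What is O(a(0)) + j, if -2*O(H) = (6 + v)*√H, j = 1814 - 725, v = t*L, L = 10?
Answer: 1089 + 24*I*√2 ≈ 1089.0 + 33.941*I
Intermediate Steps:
v = -30 (v = -3*10 = -30)
j = 1089
O(H) = 12*√H (O(H) = -(6 - 30)*√H/2 = -(-12)*√H = 12*√H)
O(a(0)) + j = 12*√(-8) + 1089 = 12*(2*I*√2) + 1089 = 24*I*√2 + 1089 = 1089 + 24*I*√2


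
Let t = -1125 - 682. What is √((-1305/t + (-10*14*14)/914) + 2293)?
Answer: 2*√390681921280742/825799 ≈ 47.870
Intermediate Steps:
t = -1807
√((-1305/t + (-10*14*14)/914) + 2293) = √((-1305/(-1807) + (-10*14*14)/914) + 2293) = √((-1305*(-1/1807) - 140*14*(1/914)) + 2293) = √((1305/1807 - 1960*1/914) + 2293) = √((1305/1807 - 980/457) + 2293) = √(-1174475/825799 + 2293) = √(1892382632/825799) = 2*√390681921280742/825799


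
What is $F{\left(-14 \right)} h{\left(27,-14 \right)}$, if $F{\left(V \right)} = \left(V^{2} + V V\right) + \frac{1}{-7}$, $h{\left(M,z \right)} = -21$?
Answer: $-8229$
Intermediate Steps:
$F{\left(V \right)} = - \frac{1}{7} + 2 V^{2}$ ($F{\left(V \right)} = \left(V^{2} + V^{2}\right) - \frac{1}{7} = 2 V^{2} - \frac{1}{7} = - \frac{1}{7} + 2 V^{2}$)
$F{\left(-14 \right)} h{\left(27,-14 \right)} = \left(- \frac{1}{7} + 2 \left(-14\right)^{2}\right) \left(-21\right) = \left(- \frac{1}{7} + 2 \cdot 196\right) \left(-21\right) = \left(- \frac{1}{7} + 392\right) \left(-21\right) = \frac{2743}{7} \left(-21\right) = -8229$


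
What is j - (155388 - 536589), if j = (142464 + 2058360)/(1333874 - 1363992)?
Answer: 5739405447/15059 ≈ 3.8113e+5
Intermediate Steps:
j = -1100412/15059 (j = 2200824/(-30118) = 2200824*(-1/30118) = -1100412/15059 ≈ -73.073)
j - (155388 - 536589) = -1100412/15059 - (155388 - 536589) = -1100412/15059 - 1*(-381201) = -1100412/15059 + 381201 = 5739405447/15059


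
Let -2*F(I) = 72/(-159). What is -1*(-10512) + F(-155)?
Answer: 557148/53 ≈ 10512.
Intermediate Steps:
F(I) = 12/53 (F(I) = -36/(-159) = -36*(-1)/159 = -½*(-24/53) = 12/53)
-1*(-10512) + F(-155) = -1*(-10512) + 12/53 = 10512 + 12/53 = 557148/53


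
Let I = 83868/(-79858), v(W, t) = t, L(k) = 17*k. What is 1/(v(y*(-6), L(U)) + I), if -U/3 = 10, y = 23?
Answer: -39929/20405724 ≈ -0.0019568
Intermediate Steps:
U = -30 (U = -3*10 = -30)
I = -41934/39929 (I = 83868*(-1/79858) = -41934/39929 ≈ -1.0502)
1/(v(y*(-6), L(U)) + I) = 1/(17*(-30) - 41934/39929) = 1/(-510 - 41934/39929) = 1/(-20405724/39929) = -39929/20405724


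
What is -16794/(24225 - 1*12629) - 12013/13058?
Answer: -44824850/18927571 ≈ -2.3682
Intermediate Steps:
-16794/(24225 - 1*12629) - 12013/13058 = -16794/(24225 - 12629) - 12013*1/13058 = -16794/11596 - 12013/13058 = -16794*1/11596 - 12013/13058 = -8397/5798 - 12013/13058 = -44824850/18927571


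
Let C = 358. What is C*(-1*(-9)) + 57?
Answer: 3279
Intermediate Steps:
C*(-1*(-9)) + 57 = 358*(-1*(-9)) + 57 = 358*9 + 57 = 3222 + 57 = 3279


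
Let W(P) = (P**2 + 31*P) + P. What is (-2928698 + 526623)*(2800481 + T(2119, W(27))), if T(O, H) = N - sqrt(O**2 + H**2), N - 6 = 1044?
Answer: -6729487576825 + 2402075*sqrt(7027810) ≈ -6.7231e+12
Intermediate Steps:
N = 1050 (N = 6 + 1044 = 1050)
W(P) = P**2 + 32*P
T(O, H) = 1050 - sqrt(H**2 + O**2) (T(O, H) = 1050 - sqrt(O**2 + H**2) = 1050 - sqrt(H**2 + O**2))
(-2928698 + 526623)*(2800481 + T(2119, W(27))) = (-2928698 + 526623)*(2800481 + (1050 - sqrt((27*(32 + 27))**2 + 2119**2))) = -2402075*(2800481 + (1050 - sqrt((27*59)**2 + 4490161))) = -2402075*(2800481 + (1050 - sqrt(1593**2 + 4490161))) = -2402075*(2800481 + (1050 - sqrt(2537649 + 4490161))) = -2402075*(2800481 + (1050 - sqrt(7027810))) = -2402075*(2801531 - sqrt(7027810)) = -6729487576825 + 2402075*sqrt(7027810)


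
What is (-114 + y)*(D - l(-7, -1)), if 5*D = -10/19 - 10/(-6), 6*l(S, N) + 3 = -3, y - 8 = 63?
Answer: -3010/57 ≈ -52.807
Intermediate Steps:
y = 71 (y = 8 + 63 = 71)
l(S, N) = -1 (l(S, N) = -½ + (⅙)*(-3) = -½ - ½ = -1)
D = 13/57 (D = (-10/19 - 10/(-6))/5 = (-10*1/19 - 10*(-⅙))/5 = (-10/19 + 5/3)/5 = (⅕)*(65/57) = 13/57 ≈ 0.22807)
(-114 + y)*(D - l(-7, -1)) = (-114 + 71)*(13/57 - 1*(-1)) = -43*(13/57 + 1) = -43*70/57 = -3010/57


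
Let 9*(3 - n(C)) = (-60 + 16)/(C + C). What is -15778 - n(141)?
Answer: -20026111/1269 ≈ -15781.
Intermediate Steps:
n(C) = 3 + 22/(9*C) (n(C) = 3 - (-60 + 16)/(9*(C + C)) = 3 - (-44)/(9*(2*C)) = 3 - (-44)*1/(2*C)/9 = 3 - (-22)/(9*C) = 3 + 22/(9*C))
-15778 - n(141) = -15778 - (3 + (22/9)/141) = -15778 - (3 + (22/9)*(1/141)) = -15778 - (3 + 22/1269) = -15778 - 1*3829/1269 = -15778 - 3829/1269 = -20026111/1269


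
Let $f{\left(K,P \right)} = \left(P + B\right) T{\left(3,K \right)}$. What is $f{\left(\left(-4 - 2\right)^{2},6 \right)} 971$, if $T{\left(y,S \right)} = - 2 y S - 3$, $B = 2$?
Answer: $-1701192$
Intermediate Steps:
$T{\left(y,S \right)} = -3 - 2 S y$ ($T{\left(y,S \right)} = - 2 S y - 3 = -3 - 2 S y$)
$f{\left(K,P \right)} = \left(-3 - 6 K\right) \left(2 + P\right)$ ($f{\left(K,P \right)} = \left(P + 2\right) \left(-3 - 2 K 3\right) = \left(2 + P\right) \left(-3 - 6 K\right) = \left(-3 - 6 K\right) \left(2 + P\right)$)
$f{\left(\left(-4 - 2\right)^{2},6 \right)} 971 = - 3 \left(1 + 2 \left(-4 - 2\right)^{2}\right) \left(2 + 6\right) 971 = \left(-3\right) \left(1 + 2 \left(-6\right)^{2}\right) 8 \cdot 971 = \left(-3\right) \left(1 + 2 \cdot 36\right) 8 \cdot 971 = \left(-3\right) \left(1 + 72\right) 8 \cdot 971 = \left(-3\right) 73 \cdot 8 \cdot 971 = \left(-1752\right) 971 = -1701192$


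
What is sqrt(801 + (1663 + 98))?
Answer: sqrt(2562) ≈ 50.616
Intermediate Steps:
sqrt(801 + (1663 + 98)) = sqrt(801 + 1761) = sqrt(2562)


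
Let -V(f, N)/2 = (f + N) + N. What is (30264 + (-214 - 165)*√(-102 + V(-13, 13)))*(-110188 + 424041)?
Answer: 9498447192 - 951602296*I*√2 ≈ 9.4984e+9 - 1.3458e+9*I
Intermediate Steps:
V(f, N) = -4*N - 2*f (V(f, N) = -2*((f + N) + N) = -2*((N + f) + N) = -2*(f + 2*N) = -4*N - 2*f)
(30264 + (-214 - 165)*√(-102 + V(-13, 13)))*(-110188 + 424041) = (30264 + (-214 - 165)*√(-102 + (-4*13 - 2*(-13))))*(-110188 + 424041) = (30264 - 379*√(-102 + (-52 + 26)))*313853 = (30264 - 379*√(-102 - 26))*313853 = (30264 - 3032*I*√2)*313853 = 9498447192 - 951602296*I*√2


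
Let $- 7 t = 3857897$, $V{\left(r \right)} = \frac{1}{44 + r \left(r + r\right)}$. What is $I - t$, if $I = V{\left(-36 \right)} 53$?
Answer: $\frac{10169416863}{18452} \approx 5.5113 \cdot 10^{5}$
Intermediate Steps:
$V{\left(r \right)} = \frac{1}{44 + 2 r^{2}}$ ($V{\left(r \right)} = \frac{1}{44 + r 2 r} = \frac{1}{44 + 2 r^{2}}$)
$t = - \frac{3857897}{7}$ ($t = \left(- \frac{1}{7}\right) 3857897 = - \frac{3857897}{7} \approx -5.5113 \cdot 10^{5}$)
$I = \frac{53}{2636}$ ($I = \frac{1}{2 \left(22 + \left(-36\right)^{2}\right)} 53 = \frac{1}{2 \left(22 + 1296\right)} 53 = \frac{1}{2 \cdot 1318} \cdot 53 = \frac{1}{2} \cdot \frac{1}{1318} \cdot 53 = \frac{1}{2636} \cdot 53 = \frac{53}{2636} \approx 0.020106$)
$I - t = \frac{53}{2636} - - \frac{3857897}{7} = \frac{53}{2636} + \frac{3857897}{7} = \frac{10169416863}{18452}$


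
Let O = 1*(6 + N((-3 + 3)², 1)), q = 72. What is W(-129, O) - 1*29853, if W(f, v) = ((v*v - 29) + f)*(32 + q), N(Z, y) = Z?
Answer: -42541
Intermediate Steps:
O = 6 (O = 1*(6 + (-3 + 3)²) = 1*(6 + 0²) = 1*(6 + 0) = 1*6 = 6)
W(f, v) = -3016 + 104*f + 104*v² (W(f, v) = ((v*v - 29) + f)*(32 + 72) = ((v² - 29) + f)*104 = ((-29 + v²) + f)*104 = (-29 + f + v²)*104 = -3016 + 104*f + 104*v²)
W(-129, O) - 1*29853 = (-3016 + 104*(-129) + 104*6²) - 1*29853 = (-3016 - 13416 + 104*36) - 29853 = (-3016 - 13416 + 3744) - 29853 = -12688 - 29853 = -42541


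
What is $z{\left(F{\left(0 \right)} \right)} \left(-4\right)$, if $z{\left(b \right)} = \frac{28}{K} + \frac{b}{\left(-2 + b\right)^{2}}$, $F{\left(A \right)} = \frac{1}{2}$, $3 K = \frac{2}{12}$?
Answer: $- \frac{18152}{9} \approx -2016.9$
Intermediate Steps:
$K = \frac{1}{18}$ ($K = \frac{2 \cdot \frac{1}{12}}{3} = \frac{1}{3} \cdot \frac{1}{6} = \frac{1}{18} \approx 0.055556$)
$F{\left(A \right)} = \frac{1}{2}$
$z{\left(b \right)} = 504 + \frac{b}{\left(-2 + b\right)^{2}}$ ($z{\left(b \right)} = 28 \frac{1}{\frac{1}{18}} + \frac{b}{\left(-2 + b\right)^{2}} = 28 \cdot 18 + \frac{b}{\left(-2 + b\right)^{2}} = 504 + \frac{b}{\left(-2 + b\right)^{2}}$)
$z{\left(F{\left(0 \right)} \right)} \left(-4\right) = \left(504 + \frac{1}{2 \left(-2 + \frac{1}{2}\right)^{2}}\right) \left(-4\right) = \left(504 + \frac{1}{2 \cdot \frac{9}{4}}\right) \left(-4\right) = \left(504 + \frac{1}{2} \cdot \frac{4}{9}\right) \left(-4\right) = \left(504 + \frac{2}{9}\right) \left(-4\right) = \frac{4538}{9} \left(-4\right) = - \frac{18152}{9}$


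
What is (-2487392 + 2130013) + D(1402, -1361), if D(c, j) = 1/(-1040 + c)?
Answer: -129371197/362 ≈ -3.5738e+5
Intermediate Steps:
(-2487392 + 2130013) + D(1402, -1361) = (-2487392 + 2130013) + 1/(-1040 + 1402) = -357379 + 1/362 = -129371197/362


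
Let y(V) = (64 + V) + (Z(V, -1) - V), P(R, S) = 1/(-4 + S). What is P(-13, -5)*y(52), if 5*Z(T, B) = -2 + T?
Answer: -74/9 ≈ -8.2222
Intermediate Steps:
Z(T, B) = -⅖ + T/5 (Z(T, B) = (-2 + T)/5 = -⅖ + T/5)
y(V) = 318/5 + V/5 (y(V) = (64 + V) + ((-⅖ + V/5) - V) = (64 + V) + (-⅖ - 4*V/5) = 318/5 + V/5)
P(-13, -5)*y(52) = (318/5 + (⅕)*52)/(-4 - 5) = (318/5 + 52/5)/(-9) = -⅑*74 = -74/9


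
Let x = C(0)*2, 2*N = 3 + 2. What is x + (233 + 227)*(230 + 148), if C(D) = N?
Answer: 173885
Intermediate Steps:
N = 5/2 (N = (3 + 2)/2 = (½)*5 = 5/2 ≈ 2.5000)
C(D) = 5/2
x = 5 (x = (5/2)*2 = 5)
x + (233 + 227)*(230 + 148) = 5 + (233 + 227)*(230 + 148) = 5 + 460*378 = 5 + 173880 = 173885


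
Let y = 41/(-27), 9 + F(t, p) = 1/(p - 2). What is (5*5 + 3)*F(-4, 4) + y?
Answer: -6467/27 ≈ -239.52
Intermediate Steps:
F(t, p) = -9 + 1/(-2 + p) (F(t, p) = -9 + 1/(p - 2) = -9 + 1/(-2 + p))
y = -41/27 (y = 41*(-1/27) = -41/27 ≈ -1.5185)
(5*5 + 3)*F(-4, 4) + y = (5*5 + 3)*((19 - 9*4)/(-2 + 4)) - 41/27 = (25 + 3)*((19 - 36)/2) - 41/27 = 28*((1/2)*(-17)) - 41/27 = 28*(-17/2) - 41/27 = -238 - 41/27 = -6467/27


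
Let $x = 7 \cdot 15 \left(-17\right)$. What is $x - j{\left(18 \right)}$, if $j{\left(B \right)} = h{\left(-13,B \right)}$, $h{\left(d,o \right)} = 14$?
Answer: $-1799$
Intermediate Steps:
$j{\left(B \right)} = 14$
$x = -1785$ ($x = 105 \left(-17\right) = -1785$)
$x - j{\left(18 \right)} = -1785 - 14 = -1799$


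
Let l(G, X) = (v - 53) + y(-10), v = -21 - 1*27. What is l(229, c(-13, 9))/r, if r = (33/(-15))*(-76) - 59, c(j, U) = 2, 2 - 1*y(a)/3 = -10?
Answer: -325/541 ≈ -0.60074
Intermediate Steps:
y(a) = 36 (y(a) = 6 - 3*(-10) = 6 + 30 = 36)
v = -48 (v = -21 - 27 = -48)
r = 541/5 (r = (33*(-1/15))*(-76) - 59 = -11/5*(-76) - 59 = 836/5 - 59 = 541/5 ≈ 108.20)
l(G, X) = -65 (l(G, X) = (-48 - 53) + 36 = -101 + 36 = -65)
l(229, c(-13, 9))/r = -65/541/5 = -65*5/541 = -325/541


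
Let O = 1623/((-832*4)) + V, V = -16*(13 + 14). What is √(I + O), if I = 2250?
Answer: √78632853/208 ≈ 42.632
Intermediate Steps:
V = -432 (V = -16*27 = -432)
O = -1439319/3328 (O = 1623/((-832*4)) - 432 = 1623/(-3328) - 432 = 1623*(-1/3328) - 432 = -1623/3328 - 432 = -1439319/3328 ≈ -432.49)
√(I + O) = √(2250 - 1439319/3328) = √(6048681/3328) = √78632853/208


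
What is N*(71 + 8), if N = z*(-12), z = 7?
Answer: -6636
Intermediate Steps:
N = -84 (N = 7*(-12) = -84)
N*(71 + 8) = -84*(71 + 8) = -84*79 = -6636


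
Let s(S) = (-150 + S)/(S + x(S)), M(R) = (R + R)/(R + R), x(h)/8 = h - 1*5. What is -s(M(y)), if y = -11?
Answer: -149/31 ≈ -4.8064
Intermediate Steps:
x(h) = -40 + 8*h (x(h) = 8*(h - 1*5) = 8*(h - 5) = 8*(-5 + h) = -40 + 8*h)
M(R) = 1 (M(R) = (2*R)/((2*R)) = (2*R)*(1/(2*R)) = 1)
s(S) = (-150 + S)/(-40 + 9*S) (s(S) = (-150 + S)/(S + (-40 + 8*S)) = (-150 + S)/(-40 + 9*S))
-s(M(y)) = -(-150 + 1)/(-40 + 9*1) = -(-149)/(-40 + 9) = -(-149)/(-31) = -(-1)*(-149)/31 = -1*149/31 = -149/31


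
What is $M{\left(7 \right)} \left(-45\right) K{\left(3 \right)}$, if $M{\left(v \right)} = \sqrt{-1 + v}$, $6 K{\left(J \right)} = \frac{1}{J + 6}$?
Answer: $- \frac{5 \sqrt{6}}{6} \approx -2.0412$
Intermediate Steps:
$K{\left(J \right)} = \frac{1}{6 \left(6 + J\right)}$ ($K{\left(J \right)} = \frac{1}{6 \left(J + 6\right)} = \frac{1}{6 \left(6 + J\right)}$)
$M{\left(7 \right)} \left(-45\right) K{\left(3 \right)} = \sqrt{-1 + 7} \left(-45\right) \frac{1}{6 \left(6 + 3\right)} = \sqrt{6} \left(-45\right) \frac{1}{6 \cdot 9} = - 45 \sqrt{6} \cdot \frac{1}{6} \cdot \frac{1}{9} = - 45 \sqrt{6} \cdot \frac{1}{54} = - \frac{5 \sqrt{6}}{6}$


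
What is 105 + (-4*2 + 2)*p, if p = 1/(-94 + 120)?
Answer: 1362/13 ≈ 104.77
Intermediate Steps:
p = 1/26 ≈ 0.038462
105 + (-4*2 + 2)*p = 105 + (-4*2 + 2)*(1/26) = 105 + (-8 + 2)*(1/26) = 105 - 6*1/26 = 105 - 3/13 = 1362/13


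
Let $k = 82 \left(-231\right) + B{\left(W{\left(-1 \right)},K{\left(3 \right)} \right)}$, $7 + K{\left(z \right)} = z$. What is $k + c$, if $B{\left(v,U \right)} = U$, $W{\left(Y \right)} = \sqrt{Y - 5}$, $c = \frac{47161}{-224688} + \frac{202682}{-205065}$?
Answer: $- \frac{9387143829557}{495437040} \approx -18947.0$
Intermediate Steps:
$c = - \frac{593669717}{495437040}$ ($c = 47161 \left(- \frac{1}{224688}\right) + 202682 \left(- \frac{1}{205065}\right) = - \frac{47161}{224688} - \frac{202682}{205065} = - \frac{593669717}{495437040} \approx -1.1983$)
$K{\left(z \right)} = -7 + z$
$W{\left(Y \right)} = \sqrt{-5 + Y}$
$k = -18946$ ($k = 82 \left(-231\right) + \left(-7 + 3\right) = -18942 - 4 = -18946$)
$k + c = -18946 - \frac{593669717}{495437040} = - \frac{9387143829557}{495437040}$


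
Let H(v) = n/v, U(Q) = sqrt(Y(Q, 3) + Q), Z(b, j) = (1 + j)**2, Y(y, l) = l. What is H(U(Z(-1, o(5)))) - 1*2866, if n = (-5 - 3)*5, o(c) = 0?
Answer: -2886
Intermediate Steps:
n = -40 (n = -8*5 = -40)
U(Q) = sqrt(3 + Q)
H(v) = -40/v
H(U(Z(-1, o(5)))) - 1*2866 = -40/sqrt(3 + (1 + 0)**2) - 1*2866 = -40/sqrt(3 + 1**2) - 2866 = -40/sqrt(3 + 1) - 2866 = -40/(sqrt(4)) - 2866 = -40/2 - 2866 = -40*1/2 - 2866 = -20 - 2866 = -2886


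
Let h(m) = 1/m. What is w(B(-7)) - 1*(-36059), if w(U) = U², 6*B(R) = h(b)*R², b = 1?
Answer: 1300525/36 ≈ 36126.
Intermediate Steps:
B(R) = R²/6 (B(R) = (R²/1)/6 = (1*R²)/6 = R²/6)
w(B(-7)) - 1*(-36059) = ((⅙)*(-7)²)² - 1*(-36059) = ((⅙)*49)² + 36059 = (49/6)² + 36059 = 2401/36 + 36059 = 1300525/36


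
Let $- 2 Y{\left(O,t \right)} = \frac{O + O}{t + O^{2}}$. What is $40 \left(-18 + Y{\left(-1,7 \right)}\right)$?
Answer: $-715$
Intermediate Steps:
$Y{\left(O,t \right)} = - \frac{O}{t + O^{2}}$ ($Y{\left(O,t \right)} = - \frac{\left(O + O\right) \frac{1}{t + O^{2}}}{2} = - \frac{2 O \frac{1}{t + O^{2}}}{2} = - \frac{O}{t + O^{2}}$)
$40 \left(-18 + Y{\left(-1,7 \right)}\right) = 40 \left(-18 - - \frac{1}{7 + \left(-1\right)^{2}}\right) = 40 \left(-18 - - \frac{1}{7 + 1}\right) = 40 \left(-18 - - \frac{1}{8}\right) = 40 \left(-18 - \left(-1\right) \frac{1}{8}\right) = 40 \left(-18 + \frac{1}{8}\right) = 40 \left(- \frac{143}{8}\right) = -715$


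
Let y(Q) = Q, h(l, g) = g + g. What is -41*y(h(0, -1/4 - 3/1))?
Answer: 533/2 ≈ 266.50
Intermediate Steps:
h(l, g) = 2*g
-41*y(h(0, -1/4 - 3/1)) = -82*(-1/4 - 3/1) = -82*(-1*¼ - 3*1) = -82*(-¼ - 3) = -82*(-13)/4 = -41*(-13/2) = 533/2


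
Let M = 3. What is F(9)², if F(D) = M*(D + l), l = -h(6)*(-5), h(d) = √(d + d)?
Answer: 3429 + 1620*√3 ≈ 6234.9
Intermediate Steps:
h(d) = √2*√d (h(d) = √(2*d) = √2*√d)
l = 10*√3 (l = -√2*√6*(-5) = -2*√3*(-5) = 10*√3 ≈ 17.320)
F(D) = 3*D + 30*√3 (F(D) = 3*(D + 10*√3) = 3*D + 30*√3)
F(9)² = (3*9 + 30*√3)² = (27 + 30*√3)²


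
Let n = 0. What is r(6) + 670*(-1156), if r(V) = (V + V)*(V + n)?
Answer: -774448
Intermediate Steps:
r(V) = 2*V² (r(V) = (V + V)*(V + 0) = (2*V)*V = 2*V²)
r(6) + 670*(-1156) = 2*6² + 670*(-1156) = 2*36 - 774520 = 72 - 774520 = -774448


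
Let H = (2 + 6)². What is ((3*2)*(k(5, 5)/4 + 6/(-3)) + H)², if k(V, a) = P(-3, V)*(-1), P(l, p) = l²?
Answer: 5929/4 ≈ 1482.3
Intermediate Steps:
H = 64 (H = 8² = 64)
k(V, a) = -9 (k(V, a) = (-3)²*(-1) = 9*(-1) = -9)
((3*2)*(k(5, 5)/4 + 6/(-3)) + H)² = ((3*2)*(-9/4 + 6/(-3)) + 64)² = (6*(-9*¼ + 6*(-⅓)) + 64)² = (6*(-9/4 - 2) + 64)² = (6*(-17/4) + 64)² = (-51/2 + 64)² = (77/2)² = 5929/4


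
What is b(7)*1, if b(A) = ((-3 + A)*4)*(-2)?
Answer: -32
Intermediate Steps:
b(A) = 24 - 8*A (b(A) = (-12 + 4*A)*(-2) = 24 - 8*A)
b(7)*1 = (24 - 8*7)*1 = (24 - 56)*1 = -32*1 = -32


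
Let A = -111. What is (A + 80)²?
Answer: 961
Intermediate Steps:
(A + 80)² = (-111 + 80)² = (-31)² = 961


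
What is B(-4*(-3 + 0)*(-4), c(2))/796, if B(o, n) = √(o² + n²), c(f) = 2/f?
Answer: √2305/796 ≈ 0.060315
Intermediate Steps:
B(o, n) = √(n² + o²)
B(-4*(-3 + 0)*(-4), c(2))/796 = √((2/2)² + (-4*(-3 + 0)*(-4))²)/796 = √((2*(½))² + (-4*(-3)*(-4))²)*(1/796) = √(1² + (12*(-4))²)*(1/796) = √(1 + (-48)²)*(1/796) = √(1 + 2304)*(1/796) = √2305*(1/796) = √2305/796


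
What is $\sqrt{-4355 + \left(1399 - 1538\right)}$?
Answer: $i \sqrt{4494} \approx 67.037 i$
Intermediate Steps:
$\sqrt{-4355 + \left(1399 - 1538\right)} = \sqrt{-4355 - 139} = \sqrt{-4494} = i \sqrt{4494}$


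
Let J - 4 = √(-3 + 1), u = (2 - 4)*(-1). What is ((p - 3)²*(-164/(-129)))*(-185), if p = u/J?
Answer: 30340*(-30*√2 + 41*I)/(129*(-7*I + 4*√2)) ≈ -1530.2 - 188.89*I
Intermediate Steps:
u = 2 (u = -2*(-1) = 2)
J = 4 + I*√2 (J = 4 + √(-3 + 1) = 4 + √(-2) = 4 + I*√2 ≈ 4.0 + 1.4142*I)
p = 2/(4 + I*√2) ≈ 0.44444 - 0.15713*I
((p - 3)²*(-164/(-129)))*(-185) = (((4/9 - I*√2/9) - 3)²*(-164/(-129)))*(-185) = ((-23/9 - I*√2/9)²*(-164*(-1/129)))*(-185) = ((-23/9 - I*√2/9)²*(164/129))*(-185) = (164*(-23/9 - I*√2/9)²/129)*(-185) = -30340*(-23/9 - I*√2/9)²/129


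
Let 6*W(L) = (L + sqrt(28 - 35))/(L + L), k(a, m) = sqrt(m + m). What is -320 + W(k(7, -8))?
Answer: -3839/12 + sqrt(7)/48 ≈ -319.86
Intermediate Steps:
k(a, m) = sqrt(2)*sqrt(m) (k(a, m) = sqrt(2*m) = sqrt(2)*sqrt(m))
W(L) = (L + I*sqrt(7))/(12*L) (W(L) = ((L + sqrt(28 - 35))/(L + L))/6 = ((L + sqrt(-7))/((2*L)))/6 = ((L + I*sqrt(7))*(1/(2*L)))/6 = ((L + I*sqrt(7))/(2*L))/6 = (L + I*sqrt(7))/(12*L))
-320 + W(k(7, -8)) = -320 + (sqrt(2)*sqrt(-8) + I*sqrt(7))/(12*((sqrt(2)*sqrt(-8)))) = -320 + (sqrt(2)*(2*I*sqrt(2)) + I*sqrt(7))/(12*((sqrt(2)*(2*I*sqrt(2))))) = -320 + (4*I + I*sqrt(7))/(12*((4*I))) = -320 + (-I/4)*(4*I + I*sqrt(7))/12 = -320 - I*(4*I + I*sqrt(7))/48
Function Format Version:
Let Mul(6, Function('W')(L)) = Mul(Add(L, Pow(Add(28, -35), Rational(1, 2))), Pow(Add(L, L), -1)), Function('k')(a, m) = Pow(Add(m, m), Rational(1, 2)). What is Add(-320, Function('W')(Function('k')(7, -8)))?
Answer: Add(Rational(-3839, 12), Mul(Rational(1, 48), Pow(7, Rational(1, 2)))) ≈ -319.86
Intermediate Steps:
Function('k')(a, m) = Mul(Pow(2, Rational(1, 2)), Pow(m, Rational(1, 2))) (Function('k')(a, m) = Pow(Mul(2, m), Rational(1, 2)) = Mul(Pow(2, Rational(1, 2)), Pow(m, Rational(1, 2))))
Function('W')(L) = Mul(Rational(1, 12), Pow(L, -1), Add(L, Mul(I, Pow(7, Rational(1, 2))))) (Function('W')(L) = Mul(Rational(1, 6), Mul(Add(L, Pow(Add(28, -35), Rational(1, 2))), Pow(Add(L, L), -1))) = Mul(Rational(1, 6), Mul(Add(L, Pow(-7, Rational(1, 2))), Pow(Mul(2, L), -1))) = Mul(Rational(1, 6), Mul(Add(L, Mul(I, Pow(7, Rational(1, 2)))), Mul(Rational(1, 2), Pow(L, -1)))) = Mul(Rational(1, 6), Mul(Rational(1, 2), Pow(L, -1), Add(L, Mul(I, Pow(7, Rational(1, 2)))))) = Mul(Rational(1, 12), Pow(L, -1), Add(L, Mul(I, Pow(7, Rational(1, 2))))))
Add(-320, Function('W')(Function('k')(7, -8))) = Add(-320, Mul(Rational(1, 12), Pow(Mul(Pow(2, Rational(1, 2)), Pow(-8, Rational(1, 2))), -1), Add(Mul(Pow(2, Rational(1, 2)), Pow(-8, Rational(1, 2))), Mul(I, Pow(7, Rational(1, 2)))))) = Add(-320, Mul(Rational(1, 12), Pow(Mul(Pow(2, Rational(1, 2)), Mul(2, I, Pow(2, Rational(1, 2)))), -1), Add(Mul(Pow(2, Rational(1, 2)), Mul(2, I, Pow(2, Rational(1, 2)))), Mul(I, Pow(7, Rational(1, 2)))))) = Add(-320, Mul(Rational(1, 12), Pow(Mul(4, I), -1), Add(Mul(4, I), Mul(I, Pow(7, Rational(1, 2)))))) = Add(-320, Mul(Rational(1, 12), Mul(Rational(-1, 4), I), Add(Mul(4, I), Mul(I, Pow(7, Rational(1, 2)))))) = Add(-320, Mul(Rational(-1, 48), I, Add(Mul(4, I), Mul(I, Pow(7, Rational(1, 2))))))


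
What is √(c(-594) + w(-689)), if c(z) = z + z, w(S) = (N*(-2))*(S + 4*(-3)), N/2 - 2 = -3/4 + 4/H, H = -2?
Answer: I*√3291 ≈ 57.367*I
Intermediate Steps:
N = -3/2 (N = 4 + 2*(-3/4 + 4/(-2)) = 4 + 2*(-3*¼ + 4*(-½)) = 4 + 2*(-¾ - 2) = 4 + 2*(-11/4) = 4 - 11/2 = -3/2 ≈ -1.5000)
w(S) = -36 + 3*S (w(S) = (-3/2*(-2))*(S + 4*(-3)) = 3*(S - 12) = 3*(-12 + S) = -36 + 3*S)
c(z) = 2*z
√(c(-594) + w(-689)) = √(2*(-594) + (-36 + 3*(-689))) = √(-1188 + (-36 - 2067)) = √(-1188 - 2103) = √(-3291) = I*√3291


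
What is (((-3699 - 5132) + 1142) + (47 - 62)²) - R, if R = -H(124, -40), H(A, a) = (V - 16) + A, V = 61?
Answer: -7295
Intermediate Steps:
H(A, a) = 45 + A (H(A, a) = (61 - 16) + A = 45 + A)
R = -169 (R = -(45 + 124) = -1*169 = -169)
(((-3699 - 5132) + 1142) + (47 - 62)²) - R = (((-3699 - 5132) + 1142) + (47 - 62)²) - 1*(-169) = ((-8831 + 1142) + (-15)²) + 169 = (-7689 + 225) + 169 = -7464 + 169 = -7295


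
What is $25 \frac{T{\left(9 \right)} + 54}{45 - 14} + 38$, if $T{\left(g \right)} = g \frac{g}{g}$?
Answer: $\frac{2753}{31} \approx 88.806$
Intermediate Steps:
$T{\left(g \right)} = g$ ($T{\left(g \right)} = g 1 = g$)
$25 \frac{T{\left(9 \right)} + 54}{45 - 14} + 38 = 25 \frac{9 + 54}{45 - 14} + 38 = 25 \cdot \frac{63}{31} + 38 = \frac{1575}{31} + 38 = \frac{2753}{31}$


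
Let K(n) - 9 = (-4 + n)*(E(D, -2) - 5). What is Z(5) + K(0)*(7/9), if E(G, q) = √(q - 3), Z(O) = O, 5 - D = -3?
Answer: 248/9 - 28*I*√5/9 ≈ 27.556 - 6.9567*I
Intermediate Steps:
D = 8 (D = 5 - 1*(-3) = 5 + 3 = 8)
E(G, q) = √(-3 + q)
K(n) = 9 + (-5 + I*√5)*(-4 + n) (K(n) = 9 + (-4 + n)*(√(-3 - 2) - 5) = 9 + (-4 + n)*(√(-5) - 5) = 9 + (-4 + n)*(I*√5 - 5) = 9 + (-4 + n)*(-5 + I*√5) = 9 + (-5 + I*√5)*(-4 + n))
Z(5) + K(0)*(7/9) = 5 + (29 - 5*0 - 4*I*√5 + I*0*√5)*(7/9) = 5 + (29 + 0 - 4*I*√5 + 0)*(7*(⅑)) = 5 + (29 - 4*I*√5)*(7/9) = 5 + (203/9 - 28*I*√5/9) = 248/9 - 28*I*√5/9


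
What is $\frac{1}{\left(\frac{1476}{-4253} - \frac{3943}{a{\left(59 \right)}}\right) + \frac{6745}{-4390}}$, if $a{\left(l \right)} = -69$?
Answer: $\frac{257655246}{14238397837} \approx 0.018096$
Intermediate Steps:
$\frac{1}{\left(\frac{1476}{-4253} - \frac{3943}{a{\left(59 \right)}}\right) + \frac{6745}{-4390}} = \frac{1}{\left(\frac{1476}{-4253} - \frac{3943}{-69}\right) + \frac{6745}{-4390}} = \frac{1}{\left(1476 \left(- \frac{1}{4253}\right) - - \frac{3943}{69}\right) + 6745 \left(- \frac{1}{4390}\right)} = \frac{1}{\left(- \frac{1476}{4253} + \frac{3943}{69}\right) - \frac{1349}{878}} = \frac{1}{\frac{16667735}{293457} - \frac{1349}{878}} = \frac{1}{\frac{14238397837}{257655246}} = \frac{257655246}{14238397837}$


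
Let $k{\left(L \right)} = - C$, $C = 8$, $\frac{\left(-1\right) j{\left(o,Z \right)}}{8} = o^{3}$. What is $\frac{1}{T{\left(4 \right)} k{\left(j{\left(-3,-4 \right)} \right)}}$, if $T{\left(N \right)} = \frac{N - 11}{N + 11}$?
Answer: $\frac{15}{56} \approx 0.26786$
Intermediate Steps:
$j{\left(o,Z \right)} = - 8 o^{3}$
$k{\left(L \right)} = -8$ ($k{\left(L \right)} = \left(-1\right) 8 = -8$)
$T{\left(N \right)} = \frac{-11 + N}{11 + N}$
$\frac{1}{T{\left(4 \right)} k{\left(j{\left(-3,-4 \right)} \right)}} = \frac{1}{\frac{-11 + 4}{11 + 4} \left(-8\right)} = \frac{1}{\frac{1}{15} \left(-7\right) \left(-8\right)} = \frac{1}{\left(- \frac{7}{15}\right) \left(-8\right)} = \frac{1}{\frac{56}{15}} = \frac{15}{56}$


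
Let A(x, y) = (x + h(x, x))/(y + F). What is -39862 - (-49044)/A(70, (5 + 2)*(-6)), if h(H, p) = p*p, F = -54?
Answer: -101411182/2485 ≈ -40809.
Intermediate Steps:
h(H, p) = p²
A(x, y) = (x + x²)/(-54 + y) (A(x, y) = (x + x²)/(y - 54) = (x + x²)/(-54 + y))
-39862 - (-49044)/A(70, (5 + 2)*(-6)) = -39862 - (-49044)/(70*(1 + 70)/(-54 + (5 + 2)*(-6))) = -39862 - (-49044)/(70*71/(-54 + 7*(-6))) = -39862 - (-49044)/(70*71/(-54 - 42)) = -39862 - (-49044)/(70*71/(-96)) = -39862 - (-49044)/(70*(-1/96)*71) = -39862 - (-49044)/(-2485/48) = -39862 - (-49044)*(-48)/2485 = -39862 - 1*2354112/2485 = -39862 - 2354112/2485 = -101411182/2485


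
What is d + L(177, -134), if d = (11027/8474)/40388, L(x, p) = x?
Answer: 60577891451/342247912 ≈ 177.00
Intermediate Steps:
d = 11027/342247912 (d = (11027*(1/8474))*(1/40388) = (11027/8474)*(1/40388) = 11027/342247912 ≈ 3.2219e-5)
d + L(177, -134) = 11027/342247912 + 177 = 60577891451/342247912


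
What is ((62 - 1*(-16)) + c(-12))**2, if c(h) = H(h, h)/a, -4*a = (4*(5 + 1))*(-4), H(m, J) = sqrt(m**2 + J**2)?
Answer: (156 + sqrt(2))**2/4 ≈ 6194.8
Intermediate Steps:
H(m, J) = sqrt(J**2 + m**2)
a = 24 (a = -4*(5 + 1)*(-4)/4 = -4*6*(-4)/4 = -6*(-4) = -1/4*(-96) = 24)
c(h) = sqrt(2)*sqrt(h**2)/24 (c(h) = sqrt(h**2 + h**2)/24 = sqrt(2*h**2)*(1/24) = (sqrt(2)*sqrt(h**2))*(1/24) = sqrt(2)*sqrt(h**2)/24)
((62 - 1*(-16)) + c(-12))**2 = ((62 - 1*(-16)) + sqrt(2)*sqrt((-12)**2)/24)**2 = ((62 + 16) + sqrt(2)*sqrt(144)/24)**2 = (78 + (1/24)*sqrt(2)*12)**2 = (78 + sqrt(2)/2)**2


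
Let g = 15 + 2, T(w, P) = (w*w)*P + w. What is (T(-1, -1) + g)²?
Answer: 225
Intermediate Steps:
T(w, P) = w + P*w² (T(w, P) = w²*P + w = P*w² + w = w + P*w²)
g = 17
(T(-1, -1) + g)² = (-(1 - 1*(-1)) + 17)² = (-(1 + 1) + 17)² = (-1*2 + 17)² = (-2 + 17)² = 15² = 225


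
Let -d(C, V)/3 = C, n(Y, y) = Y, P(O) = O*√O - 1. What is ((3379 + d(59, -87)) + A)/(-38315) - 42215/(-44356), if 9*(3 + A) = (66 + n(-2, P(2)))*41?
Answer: 2632753157/3059100252 ≈ 0.86063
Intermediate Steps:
P(O) = -1 + O^(3/2) (P(O) = O^(3/2) - 1 = -1 + O^(3/2))
A = 2597/9 (A = -3 + ((66 - 2)*41)/9 = -3 + (64*41)/9 = -3 + (⅑)*2624 = -3 + 2624/9 = 2597/9 ≈ 288.56)
d(C, V) = -3*C
((3379 + d(59, -87)) + A)/(-38315) - 42215/(-44356) = ((3379 - 3*59) + 2597/9)/(-38315) - 42215/(-44356) = ((3379 - 177) + 2597/9)*(-1/38315) - 42215*(-1/44356) = (3202 + 2597/9)*(-1/38315) + 42215/44356 = (31415/9)*(-1/38315) + 42215/44356 = -6283/68967 + 42215/44356 = 2632753157/3059100252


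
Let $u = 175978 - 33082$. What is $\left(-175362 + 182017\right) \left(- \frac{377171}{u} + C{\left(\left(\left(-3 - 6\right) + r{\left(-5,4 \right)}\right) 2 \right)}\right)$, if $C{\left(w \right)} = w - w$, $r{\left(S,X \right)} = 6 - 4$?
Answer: $- \frac{2510073005}{142896} \approx -17566.0$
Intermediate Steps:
$r{\left(S,X \right)} = 2$
$u = 142896$
$C{\left(w \right)} = 0$
$\left(-175362 + 182017\right) \left(- \frac{377171}{u} + C{\left(\left(\left(-3 - 6\right) + r{\left(-5,4 \right)}\right) 2 \right)}\right) = \left(-175362 + 182017\right) \left(- \frac{377171}{142896} + 0\right) = 6655 \left(\left(-377171\right) \frac{1}{142896} + 0\right) = 6655 \left(- \frac{377171}{142896} + 0\right) = 6655 \left(- \frac{377171}{142896}\right) = - \frac{2510073005}{142896}$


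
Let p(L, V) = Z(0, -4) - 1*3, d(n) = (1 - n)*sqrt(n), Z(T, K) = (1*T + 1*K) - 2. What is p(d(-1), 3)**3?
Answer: -729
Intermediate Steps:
Z(T, K) = -2 + K + T (Z(T, K) = (T + K) - 2 = (K + T) - 2 = -2 + K + T)
d(n) = sqrt(n)*(1 - n)
p(L, V) = -9 (p(L, V) = (-2 - 4 + 0) - 1*3 = -6 - 3 = -9)
p(d(-1), 3)**3 = (-9)**3 = -729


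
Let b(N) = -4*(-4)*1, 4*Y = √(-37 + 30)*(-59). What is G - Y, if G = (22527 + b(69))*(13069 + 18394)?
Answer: 709270409 + 59*I*√7/4 ≈ 7.0927e+8 + 39.025*I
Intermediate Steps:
Y = -59*I*√7/4 (Y = (√(-37 + 30)*(-59))/4 = (√(-7)*(-59))/4 = ((I*√7)*(-59))/4 = (-59*I*√7)/4 = -59*I*√7/4 ≈ -39.025*I)
b(N) = 16 (b(N) = 16*1 = 16)
G = 709270409 (G = (22527 + 16)*(13069 + 18394) = 22543*31463 = 709270409)
G - Y = 709270409 - (-59)*I*√7/4 = 709270409 + 59*I*√7/4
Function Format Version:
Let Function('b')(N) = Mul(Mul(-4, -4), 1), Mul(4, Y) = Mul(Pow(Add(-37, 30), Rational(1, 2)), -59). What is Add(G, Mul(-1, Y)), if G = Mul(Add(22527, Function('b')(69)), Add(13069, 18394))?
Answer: Add(709270409, Mul(Rational(59, 4), I, Pow(7, Rational(1, 2)))) ≈ Add(7.0927e+8, Mul(39.025, I))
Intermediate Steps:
Y = Mul(Rational(-59, 4), I, Pow(7, Rational(1, 2))) (Y = Mul(Rational(1, 4), Mul(Pow(Add(-37, 30), Rational(1, 2)), -59)) = Mul(Rational(1, 4), Mul(Pow(-7, Rational(1, 2)), -59)) = Mul(Rational(1, 4), Mul(Mul(I, Pow(7, Rational(1, 2))), -59)) = Mul(Rational(1, 4), Mul(-59, I, Pow(7, Rational(1, 2)))) = Mul(Rational(-59, 4), I, Pow(7, Rational(1, 2))) ≈ Mul(-39.025, I))
Function('b')(N) = 16 (Function('b')(N) = Mul(16, 1) = 16)
G = 709270409 (G = Mul(Add(22527, 16), Add(13069, 18394)) = Mul(22543, 31463) = 709270409)
Add(G, Mul(-1, Y)) = Add(709270409, Mul(-1, Mul(Rational(-59, 4), I, Pow(7, Rational(1, 2))))) = Add(709270409, Mul(Rational(59, 4), I, Pow(7, Rational(1, 2))))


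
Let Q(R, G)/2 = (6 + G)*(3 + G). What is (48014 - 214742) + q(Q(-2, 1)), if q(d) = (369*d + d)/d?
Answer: -166358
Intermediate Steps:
Q(R, G) = 2*(3 + G)*(6 + G) (Q(R, G) = 2*((6 + G)*(3 + G)) = 2*((3 + G)*(6 + G)) = 2*(3 + G)*(6 + G))
q(d) = 370 (q(d) = (370*d)/d = 370)
(48014 - 214742) + q(Q(-2, 1)) = (48014 - 214742) + 370 = -166728 + 370 = -166358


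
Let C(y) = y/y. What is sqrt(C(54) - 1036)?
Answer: 3*I*sqrt(115) ≈ 32.171*I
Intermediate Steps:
C(y) = 1
sqrt(C(54) - 1036) = sqrt(1 - 1036) = sqrt(-1035) = 3*I*sqrt(115)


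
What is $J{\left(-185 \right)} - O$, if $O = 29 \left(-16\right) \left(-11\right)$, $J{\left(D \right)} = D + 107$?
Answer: $-5182$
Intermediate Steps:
$J{\left(D \right)} = 107 + D$
$O = 5104$ ($O = \left(-464\right) \left(-11\right) = 5104$)
$J{\left(-185 \right)} - O = \left(107 - 185\right) - 5104 = -78 - 5104 = -5182$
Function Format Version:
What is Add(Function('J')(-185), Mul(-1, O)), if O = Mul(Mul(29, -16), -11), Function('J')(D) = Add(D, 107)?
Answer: -5182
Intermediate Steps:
Function('J')(D) = Add(107, D)
O = 5104 (O = Mul(-464, -11) = 5104)
Add(Function('J')(-185), Mul(-1, O)) = Add(Add(107, -185), Mul(-1, 5104)) = Add(-78, -5104) = -5182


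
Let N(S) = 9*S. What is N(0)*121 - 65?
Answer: -65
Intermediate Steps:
N(0)*121 - 65 = (9*0)*121 - 65 = 0*121 - 65 = 0 - 65 = -65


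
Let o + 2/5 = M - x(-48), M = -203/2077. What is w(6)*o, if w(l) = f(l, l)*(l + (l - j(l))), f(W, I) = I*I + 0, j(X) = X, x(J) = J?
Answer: 106555176/10385 ≈ 10260.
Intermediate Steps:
M = -203/2077 (M = -203*1/2077 = -203/2077 ≈ -0.097737)
o = 493311/10385 (o = -⅖ + (-203/2077 - 1*(-48)) = -⅖ + (-203/2077 + 48) = -⅖ + 99493/2077 = 493311/10385 ≈ 47.502)
f(W, I) = I² (f(W, I) = I² + 0 = I²)
w(l) = l³ (w(l) = l²*(l + (l - l)) = l²*(l + 0) = l²*l = l³)
w(6)*o = 6³*(493311/10385) = 216*(493311/10385) = 106555176/10385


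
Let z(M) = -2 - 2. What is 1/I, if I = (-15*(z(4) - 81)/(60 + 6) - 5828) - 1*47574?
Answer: -22/1174419 ≈ -1.8733e-5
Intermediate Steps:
z(M) = -4
I = -1174419/22 (I = (-15*(-4 - 81)/(60 + 6) - 5828) - 1*47574 = (-(-1275)/66 - 5828) - 47574 = (-15*(-85/66) - 5828) - 47574 = (425/22 - 5828) - 47574 = -127791/22 - 47574 = -1174419/22 ≈ -53383.)
1/I = 1/(-1174419/22) = -22/1174419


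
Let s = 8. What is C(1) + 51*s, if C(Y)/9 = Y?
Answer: 417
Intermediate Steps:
C(Y) = 9*Y
C(1) + 51*s = 9*1 + 51*8 = 9 + 408 = 417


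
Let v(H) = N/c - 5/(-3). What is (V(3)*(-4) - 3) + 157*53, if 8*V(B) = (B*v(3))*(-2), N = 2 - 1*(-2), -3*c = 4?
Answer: 8314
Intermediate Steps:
c = -4/3 (c = -⅓*4 = -4/3 ≈ -1.3333)
N = 4 (N = 2 + 2 = 4)
v(H) = -4/3 (v(H) = 4/(-4/3) - 5/(-3) = 4*(-¾) - 5*(-⅓) = -3 + 5/3 = -4/3)
V(B) = B/3 (V(B) = ((B*(-4/3))*(-2))/8 = (-4*B/3*(-2))/8 = (8*B/3)/8 = B/3)
(V(3)*(-4) - 3) + 157*53 = (((⅓)*3)*(-4) - 3) + 157*53 = (1*(-4) - 3) + 8321 = (-4 - 3) + 8321 = -7 + 8321 = 8314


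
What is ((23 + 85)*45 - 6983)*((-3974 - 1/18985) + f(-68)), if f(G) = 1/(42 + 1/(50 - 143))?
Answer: 2274438540450/269587 ≈ 8.4368e+6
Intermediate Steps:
f(G) = 93/3905 (f(G) = 1/(42 + 1/(-93)) = 1/(42 - 1/93) = 1/(3905/93) = 93/3905)
((23 + 85)*45 - 6983)*((-3974 - 1/18985) + f(-68)) = ((23 + 85)*45 - 6983)*((-3974 - 1/18985) + 93/3905) = (108*45 - 6983)*((-3974 - 1*1/18985) + 93/3905) = (4860 - 6983)*((-3974 - 1/18985) + 93/3905) = -2123*(-75446391/18985 + 93/3905) = -2123*(-11784655650/2965457) = 2274438540450/269587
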